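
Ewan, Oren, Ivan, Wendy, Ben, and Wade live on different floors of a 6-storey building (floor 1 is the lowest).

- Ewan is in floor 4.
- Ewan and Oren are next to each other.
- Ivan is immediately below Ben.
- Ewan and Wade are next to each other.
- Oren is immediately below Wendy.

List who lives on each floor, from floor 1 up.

Ivan, Ben, Wade, Ewan, Oren, Wendy

From clue 1: Ewan → floor 4.
From clues 1–2: Oren is in {3,5}.
From clues 1–4: Ivan → floor 1, Ben → floor 2, Wendy → floor 6.
From clues 1–5: Wade → floor 3, Oren → floor 5.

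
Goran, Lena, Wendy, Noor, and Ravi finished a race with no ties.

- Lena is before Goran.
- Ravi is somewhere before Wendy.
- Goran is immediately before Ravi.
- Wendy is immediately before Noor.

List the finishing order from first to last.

Lena, Goran, Ravi, Wendy, Noor

From clue 1: Goran is in {2,3,4,5}.
From clues 1–3: Goran is in {2,3}.
From clues 1–4: Lena → place 1, Goran → place 2, Ravi → place 3, Wendy → place 4, Noor → place 5.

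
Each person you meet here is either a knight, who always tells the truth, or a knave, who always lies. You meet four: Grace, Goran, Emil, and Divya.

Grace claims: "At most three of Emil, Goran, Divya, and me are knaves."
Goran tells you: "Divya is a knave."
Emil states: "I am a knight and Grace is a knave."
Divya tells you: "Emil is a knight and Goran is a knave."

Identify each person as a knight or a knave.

Grace: knight, Goran: knight, Emil: knave, Divya: knave

Consider Grace. Suppose Grace is a knave.
Then no assignment of the remaining roles makes every statement match its speaker's type — contradiction.
So Grace is a knight.
With that fixed, Emil's statement is false, so Emil is a knave.
With that fixed, Divya's statement is false, so Divya is a knave.
With that fixed, Goran's statement is true, so Goran is a knight.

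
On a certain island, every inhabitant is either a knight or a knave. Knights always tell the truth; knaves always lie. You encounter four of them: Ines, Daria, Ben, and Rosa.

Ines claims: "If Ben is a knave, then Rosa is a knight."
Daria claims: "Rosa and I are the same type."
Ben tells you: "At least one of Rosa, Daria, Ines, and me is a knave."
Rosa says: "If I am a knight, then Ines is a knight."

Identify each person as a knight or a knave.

Ines: knight, Daria: knave, Ben: knight, Rosa: knight

Consider Ines. Suppose Ines is a knave.
Then whichever role Rosa has, Rosa's statement has the wrong truth value — contradiction.
So Ines is a knight.
With that fixed, Rosa's statement is true, so Rosa is a knight.
Consider Daria. Suppose Daria is a knight.
Then whichever role Ben has, Ben's statement has the wrong truth value — contradiction.
So Daria is a knave.
With that fixed, Ben's statement is true, so Ben is a knight.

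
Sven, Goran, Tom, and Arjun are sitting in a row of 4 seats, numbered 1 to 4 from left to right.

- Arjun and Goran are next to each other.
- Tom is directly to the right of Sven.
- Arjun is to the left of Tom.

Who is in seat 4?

With clues 1–2, Sven is ruled out for seat 4.
With clues 1–3, Arjun and Goran are ruled out for seat 4.
So seat 4 is Tom.

Tom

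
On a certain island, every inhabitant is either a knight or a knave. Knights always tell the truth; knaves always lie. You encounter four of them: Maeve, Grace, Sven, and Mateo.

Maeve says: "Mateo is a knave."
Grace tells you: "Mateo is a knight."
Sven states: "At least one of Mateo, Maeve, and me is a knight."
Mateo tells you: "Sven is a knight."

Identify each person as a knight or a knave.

Maeve: knave, Grace: knight, Sven: knight, Mateo: knight

Consider Maeve. Suppose Maeve is a knight.
Then no assignment of the remaining roles makes every statement match its speaker's type — contradiction.
So Maeve is a knave.
Consider Grace. Suppose Grace is a knave.
Then no assignment of the remaining roles makes every statement match its speaker's type — contradiction.
So Grace is a knight.
Consider Sven. Suppose Sven is a knave.
Then no assignment of the remaining roles makes every statement match its speaker's type — contradiction.
So Sven is a knight.
With that fixed, Mateo's statement is true, so Mateo is a knight.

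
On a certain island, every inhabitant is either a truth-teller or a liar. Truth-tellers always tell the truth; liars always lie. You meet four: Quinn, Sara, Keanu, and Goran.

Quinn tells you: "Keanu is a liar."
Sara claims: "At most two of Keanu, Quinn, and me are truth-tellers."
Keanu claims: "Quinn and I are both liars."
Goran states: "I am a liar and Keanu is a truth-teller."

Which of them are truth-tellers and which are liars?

Consider Quinn. Suppose Quinn is a liar.
Then whichever role Keanu has, Keanu's statement has the wrong truth value — contradiction.
So Quinn is a truth-teller.
With that fixed, Keanu's statement is false, so Keanu is a liar.
With that fixed, Goran's statement is false, so Goran is a liar.
With that fixed, Sara's statement is true, so Sara is a truth-teller.

Quinn: truth-teller, Sara: truth-teller, Keanu: liar, Goran: liar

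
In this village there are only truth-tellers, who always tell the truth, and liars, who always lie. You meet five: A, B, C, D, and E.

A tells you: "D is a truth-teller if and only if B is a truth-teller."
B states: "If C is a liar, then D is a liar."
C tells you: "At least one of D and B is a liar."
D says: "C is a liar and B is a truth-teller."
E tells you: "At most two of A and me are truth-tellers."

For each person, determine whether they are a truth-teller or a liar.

Regardless of anyone's role, E's statement is true, so E is a truth-teller.
Consider A. Suppose A is a truth-teller.
Then no assignment of the remaining roles makes every statement match its speaker's type — contradiction.
So A is a liar.
Consider B. Suppose B is a liar.
Then no assignment of the remaining roles makes every statement match its speaker's type — contradiction.
So B is a truth-teller.
Consider C. Suppose C is a liar.
Then no assignment of the remaining roles makes every statement match its speaker's type — contradiction.
So C is a truth-teller.
With that fixed, D's statement is false, so D is a liar.

A: liar, B: truth-teller, C: truth-teller, D: liar, E: truth-teller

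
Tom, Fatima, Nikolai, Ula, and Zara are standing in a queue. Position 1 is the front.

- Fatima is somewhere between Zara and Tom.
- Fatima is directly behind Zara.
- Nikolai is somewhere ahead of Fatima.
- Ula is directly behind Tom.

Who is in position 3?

With clues 1–3, Nikolai, Tom, and Ula are ruled out for position 3.
With clues 1–4, Zara is ruled out for position 3.
So position 3 is Fatima.

Fatima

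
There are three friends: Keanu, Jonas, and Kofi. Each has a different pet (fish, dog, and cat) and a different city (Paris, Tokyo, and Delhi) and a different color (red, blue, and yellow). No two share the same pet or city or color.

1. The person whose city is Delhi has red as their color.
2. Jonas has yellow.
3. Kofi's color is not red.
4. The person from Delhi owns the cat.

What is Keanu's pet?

cat

With clues 1–4, dog and fish are impossible for Keanu's pet.
That leaves cat.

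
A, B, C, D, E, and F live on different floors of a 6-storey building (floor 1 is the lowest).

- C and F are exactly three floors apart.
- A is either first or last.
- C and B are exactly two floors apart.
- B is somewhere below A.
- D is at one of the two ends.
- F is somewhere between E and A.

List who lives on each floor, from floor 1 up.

From clues 1–2: A is in {1,6}.
From clues 1–4: A → floor 6.
From clues 1–5: D → floor 1.
From clues 1–6: C → floor 2, E → floor 3, B → floor 4, F → floor 5.

D, C, E, B, F, A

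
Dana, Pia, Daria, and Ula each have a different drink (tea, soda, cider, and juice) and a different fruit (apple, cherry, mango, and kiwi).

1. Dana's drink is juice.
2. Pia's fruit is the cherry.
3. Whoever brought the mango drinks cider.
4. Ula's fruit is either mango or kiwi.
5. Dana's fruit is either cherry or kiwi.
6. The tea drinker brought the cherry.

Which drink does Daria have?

soda

Clue 1 rules out juice for Daria's drink.
With clues 1–5, cider is impossible for Daria's drink.
With clues 1–6, tea is impossible for Daria's drink.
That leaves soda.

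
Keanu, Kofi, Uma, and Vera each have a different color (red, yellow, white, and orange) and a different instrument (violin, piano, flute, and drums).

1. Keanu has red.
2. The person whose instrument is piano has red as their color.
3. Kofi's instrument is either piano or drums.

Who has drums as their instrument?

Kofi

With clues 1–2, Keanu is impossible for the one with instrument drums.
With clues 1–3, Uma and Vera are impossible for the one with instrument drums.
That leaves Kofi.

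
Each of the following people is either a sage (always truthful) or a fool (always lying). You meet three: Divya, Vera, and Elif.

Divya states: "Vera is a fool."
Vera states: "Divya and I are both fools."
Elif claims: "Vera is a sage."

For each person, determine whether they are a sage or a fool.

Consider Divya. Suppose Divya is a fool.
Then whichever role Vera has, Vera's statement has the wrong truth value — contradiction.
So Divya is a sage.
With that fixed, Vera's statement is false, so Vera is a fool.
With that fixed, Elif's statement is false, so Elif is a fool.

Divya: sage, Vera: fool, Elif: fool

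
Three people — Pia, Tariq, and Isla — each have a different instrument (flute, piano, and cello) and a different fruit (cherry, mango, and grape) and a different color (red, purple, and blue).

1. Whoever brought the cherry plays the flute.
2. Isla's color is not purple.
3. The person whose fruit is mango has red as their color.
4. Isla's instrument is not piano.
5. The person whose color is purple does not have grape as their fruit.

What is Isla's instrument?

With clues 1–4, piano is impossible for Isla's instrument.
With clues 1–5, flute is impossible for Isla's instrument.
That leaves cello.

cello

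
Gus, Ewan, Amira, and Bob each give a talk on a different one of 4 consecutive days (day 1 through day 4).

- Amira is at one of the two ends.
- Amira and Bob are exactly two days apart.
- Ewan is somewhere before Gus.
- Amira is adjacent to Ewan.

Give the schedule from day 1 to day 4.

Amira, Ewan, Bob, Gus

From clue 1: Amira is in {1,4}.
From clues 1–3: Gus is in {3,4}.
From clues 1–4: Amira → day 1, Ewan → day 2, Bob → day 3, Gus → day 4.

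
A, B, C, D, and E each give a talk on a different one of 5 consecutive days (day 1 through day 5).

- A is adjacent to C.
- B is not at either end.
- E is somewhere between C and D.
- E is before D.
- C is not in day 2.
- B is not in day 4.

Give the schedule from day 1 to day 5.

C, A, B, E, D

From clues 1–2: B is in {2,3,4}.
From clues 1–3: D is in {1,5}.
From clues 1–4: D → day 5.
From clues 1–5: C → day 1, A → day 2.
From clues 1–6: B → day 3, E → day 4.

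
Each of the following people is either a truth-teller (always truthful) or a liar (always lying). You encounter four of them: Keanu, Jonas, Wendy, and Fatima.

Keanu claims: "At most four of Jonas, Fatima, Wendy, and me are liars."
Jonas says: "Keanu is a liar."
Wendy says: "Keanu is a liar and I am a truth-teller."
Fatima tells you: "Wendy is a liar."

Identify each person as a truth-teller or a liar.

Keanu: truth-teller, Jonas: liar, Wendy: liar, Fatima: truth-teller

Regardless of anyone's role, Keanu's statement is true, so Keanu is a truth-teller.
With that fixed, Jonas's statement is false, so Jonas is a liar.
With that fixed, Wendy's statement is false, so Wendy is a liar.
With that fixed, Fatima's statement is true, so Fatima is a truth-teller.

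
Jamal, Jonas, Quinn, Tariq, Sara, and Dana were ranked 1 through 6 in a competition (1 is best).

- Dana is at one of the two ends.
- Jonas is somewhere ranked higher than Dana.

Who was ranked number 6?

With clues 1–2, Jamal, Jonas, Quinn, Sara, and Tariq are ruled out for rank 6.
So rank 6 is Dana.

Dana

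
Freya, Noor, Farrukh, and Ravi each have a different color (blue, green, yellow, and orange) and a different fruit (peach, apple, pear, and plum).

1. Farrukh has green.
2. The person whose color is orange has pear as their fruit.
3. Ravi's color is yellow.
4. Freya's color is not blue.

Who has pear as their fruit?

With clues 1–2, Farrukh is impossible for the one with fruit pear.
With clues 1–3, Ravi is impossible for the one with fruit pear.
With clues 1–4, Noor is impossible for the one with fruit pear.
That leaves Freya.

Freya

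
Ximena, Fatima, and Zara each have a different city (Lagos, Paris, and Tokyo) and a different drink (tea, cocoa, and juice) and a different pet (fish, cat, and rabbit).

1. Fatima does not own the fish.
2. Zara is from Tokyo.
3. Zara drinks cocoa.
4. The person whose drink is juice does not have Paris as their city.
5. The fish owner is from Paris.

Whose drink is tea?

With clues 1–3, Zara is impossible for the one with drink tea.
With clues 1–5, Fatima is impossible for the one with drink tea.
That leaves Ximena.

Ximena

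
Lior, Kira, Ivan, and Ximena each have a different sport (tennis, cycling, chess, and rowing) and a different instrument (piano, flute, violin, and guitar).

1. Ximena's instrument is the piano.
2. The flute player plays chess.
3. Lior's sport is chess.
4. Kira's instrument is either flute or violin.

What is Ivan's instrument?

guitar

Clue 1 rules out piano for Ivan's instrument.
With clues 1–3, flute is impossible for Ivan's instrument.
With clues 1–4, violin is impossible for Ivan's instrument.
That leaves guitar.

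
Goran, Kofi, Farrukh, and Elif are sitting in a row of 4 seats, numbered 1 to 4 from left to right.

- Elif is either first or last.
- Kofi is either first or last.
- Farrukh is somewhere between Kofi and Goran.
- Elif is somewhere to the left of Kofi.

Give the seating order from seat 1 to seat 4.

From clue 1: Elif is in {1,4}.
From clues 1–2: Goran is in {2,3}.
From clues 1–4: Elif → seat 1, Goran → seat 2, Farrukh → seat 3, Kofi → seat 4.

Elif, Goran, Farrukh, Kofi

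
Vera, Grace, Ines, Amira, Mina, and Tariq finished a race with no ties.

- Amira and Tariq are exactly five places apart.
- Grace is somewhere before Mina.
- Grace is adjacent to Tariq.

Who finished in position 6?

With clue 1, Grace, Ines, Mina, and Vera are ruled out for place 6.
With clues 1–3, Tariq is ruled out for place 6.
So place 6 is Amira.

Amira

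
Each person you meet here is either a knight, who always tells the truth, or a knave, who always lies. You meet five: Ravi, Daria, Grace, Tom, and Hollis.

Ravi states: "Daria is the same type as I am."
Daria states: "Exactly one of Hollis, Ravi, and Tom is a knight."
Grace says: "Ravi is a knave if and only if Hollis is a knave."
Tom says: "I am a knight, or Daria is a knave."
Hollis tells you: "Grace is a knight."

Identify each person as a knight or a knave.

Consider Ravi. Suppose Ravi is a knave.
Then no assignment of the remaining roles makes every statement match its speaker's type — contradiction.
So Ravi is a knight.
Consider Daria. Suppose Daria is a knave.
Then Ravi's statement comes out false, contradicting Ravi being a knight.
So Daria is a knight.
Consider Grace. Suppose Grace is a knight.
Then no assignment of the remaining roles makes every statement match its speaker's type — contradiction.
So Grace is a knave.
With that fixed, Hollis's statement is false, so Hollis is a knave.
Consider Tom. Suppose Tom is a knight.
Then Daria's statement comes out false, contradicting Daria being a knight.
So Tom is a knave.

Ravi: knight, Daria: knight, Grace: knave, Tom: knave, Hollis: knave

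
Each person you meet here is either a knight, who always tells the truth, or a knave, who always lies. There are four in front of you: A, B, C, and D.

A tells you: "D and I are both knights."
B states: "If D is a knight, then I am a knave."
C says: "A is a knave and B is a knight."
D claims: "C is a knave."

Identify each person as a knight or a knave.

A: knave, B: knight, C: knight, D: knave

Consider A. Suppose A is a knight.
Then no assignment of the remaining roles makes every statement match its speaker's type — contradiction.
So A is a knave.
Consider B. Suppose B is a knave.
Then B's own statement would have to be false, but it can't be — contradiction.
So B is a knight.
With that fixed, C's statement is true, so C is a knight.
With that fixed, D's statement is false, so D is a knave.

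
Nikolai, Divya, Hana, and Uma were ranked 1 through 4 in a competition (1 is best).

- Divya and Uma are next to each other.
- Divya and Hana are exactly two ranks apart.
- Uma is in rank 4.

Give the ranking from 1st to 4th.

Hana, Nikolai, Divya, Uma

From clues 1–3: Hana → rank 1, Nikolai → rank 2, Divya → rank 3, Uma → rank 4.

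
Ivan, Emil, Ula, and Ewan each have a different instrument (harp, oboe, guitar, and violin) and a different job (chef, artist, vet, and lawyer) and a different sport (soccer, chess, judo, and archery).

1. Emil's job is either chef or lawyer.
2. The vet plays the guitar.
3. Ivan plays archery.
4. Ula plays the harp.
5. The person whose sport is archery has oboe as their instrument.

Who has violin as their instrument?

With clues 1–4, Ula is impossible for the one with instrument violin.
With clues 1–5, Ewan and Ivan are impossible for the one with instrument violin.
That leaves Emil.

Emil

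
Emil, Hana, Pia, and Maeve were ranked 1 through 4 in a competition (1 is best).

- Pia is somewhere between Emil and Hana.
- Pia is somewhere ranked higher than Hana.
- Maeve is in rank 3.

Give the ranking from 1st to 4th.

From clue 1: Pia is in {2,3}.
From clues 1–2: Emil is in {1,2}.
From clues 1–3: Emil → rank 1, Pia → rank 2, Maeve → rank 3, Hana → rank 4.

Emil, Pia, Maeve, Hana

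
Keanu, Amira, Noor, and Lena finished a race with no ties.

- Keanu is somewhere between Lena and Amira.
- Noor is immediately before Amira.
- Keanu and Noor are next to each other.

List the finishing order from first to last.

Lena, Keanu, Noor, Amira

From clue 1: Keanu is in {2,3}.
From clues 1–3: Lena → place 1, Keanu → place 2, Noor → place 3, Amira → place 4.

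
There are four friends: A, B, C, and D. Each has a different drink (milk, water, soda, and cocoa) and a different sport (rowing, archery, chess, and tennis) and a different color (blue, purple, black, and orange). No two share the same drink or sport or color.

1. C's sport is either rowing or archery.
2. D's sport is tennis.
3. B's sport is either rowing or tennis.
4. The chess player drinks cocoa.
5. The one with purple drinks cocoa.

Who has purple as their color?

With clues 1–5, B, C, and D are impossible for the one with color purple.
That leaves A.

A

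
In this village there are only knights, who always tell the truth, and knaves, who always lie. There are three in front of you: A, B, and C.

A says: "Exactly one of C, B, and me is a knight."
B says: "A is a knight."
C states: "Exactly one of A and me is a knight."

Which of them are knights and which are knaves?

Consider A. Suppose A is a knight.
Then whichever role C has, C's statement has the wrong truth value — contradiction.
So A is a knave.
With that fixed, B's statement is false, so B is a knave.
Consider C. Suppose C is a knight.
Then A's statement comes out true, contradicting A being a knave.
So C is a knave.

A: knave, B: knave, C: knave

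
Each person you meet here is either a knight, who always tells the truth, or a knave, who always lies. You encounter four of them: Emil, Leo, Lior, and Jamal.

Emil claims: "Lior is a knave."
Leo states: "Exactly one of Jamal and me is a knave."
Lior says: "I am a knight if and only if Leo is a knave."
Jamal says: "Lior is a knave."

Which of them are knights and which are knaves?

Emil: knave, Leo: knave, Lior: knight, Jamal: knave

Consider Emil. Suppose Emil is a knight.
Then no assignment of the remaining roles makes every statement match its speaker's type — contradiction.
So Emil is a knave.
Consider Leo. Suppose Leo is a knight.
Then whichever role Lior has, Lior's statement has the wrong truth value — contradiction.
So Leo is a knave.
Consider Lior. Suppose Lior is a knave.
Then Emil's statement comes out true, contradicting Emil being a knave.
So Lior is a knight.
With that fixed, Jamal's statement is false, so Jamal is a knave.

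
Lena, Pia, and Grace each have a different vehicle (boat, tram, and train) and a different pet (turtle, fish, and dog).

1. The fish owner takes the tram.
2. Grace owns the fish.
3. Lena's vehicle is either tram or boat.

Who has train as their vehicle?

Pia

With clues 1–2, Grace is impossible for the one with vehicle train.
With clues 1–3, Lena is impossible for the one with vehicle train.
That leaves Pia.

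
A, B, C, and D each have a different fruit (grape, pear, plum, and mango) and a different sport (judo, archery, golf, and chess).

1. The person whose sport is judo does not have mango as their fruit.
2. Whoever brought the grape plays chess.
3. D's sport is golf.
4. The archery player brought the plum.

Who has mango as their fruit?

With clues 1–4, A, B, and C are impossible for the one with fruit mango.
That leaves D.

D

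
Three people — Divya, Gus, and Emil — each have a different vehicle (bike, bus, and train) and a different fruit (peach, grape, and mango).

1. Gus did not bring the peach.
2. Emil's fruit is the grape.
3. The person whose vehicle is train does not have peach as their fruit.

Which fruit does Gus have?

Clue 1 rules out peach for Gus's fruit.
With clues 1–2, grape is impossible for Gus's fruit.
That leaves mango.

mango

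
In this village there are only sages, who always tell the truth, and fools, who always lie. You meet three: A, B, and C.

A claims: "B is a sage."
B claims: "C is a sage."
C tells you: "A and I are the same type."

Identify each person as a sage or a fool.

A: sage, B: sage, C: sage

Consider A. Suppose A is a fool.
Then whichever role C has, C's statement has the wrong truth value — contradiction.
So A is a sage.
Consider B. Suppose B is a fool.
Then A's statement comes out false, contradicting A being a sage.
So B is a sage.
Consider C. Suppose C is a fool.
Then B's statement comes out false, contradicting B being a sage.
So C is a sage.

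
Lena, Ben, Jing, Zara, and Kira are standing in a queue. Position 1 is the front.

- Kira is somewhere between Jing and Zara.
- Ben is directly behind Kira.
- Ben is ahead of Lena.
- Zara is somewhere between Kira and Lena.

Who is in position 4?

Zara

With clues 1–2, Kira is ruled out for position 4.
With clues 1–3, Ben is ruled out for position 4.
With clues 1–4, Jing and Lena are ruled out for position 4.
So position 4 is Zara.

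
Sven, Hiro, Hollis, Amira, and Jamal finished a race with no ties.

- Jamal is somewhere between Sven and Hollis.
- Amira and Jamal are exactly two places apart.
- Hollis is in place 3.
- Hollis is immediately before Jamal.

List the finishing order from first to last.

From clue 1: Jamal is in {2,3,4}.
From clues 1–3: Hollis → place 3.
From clues 1–4: Hiro → place 1, Amira → place 2, Jamal → place 4, Sven → place 5.

Hiro, Amira, Hollis, Jamal, Sven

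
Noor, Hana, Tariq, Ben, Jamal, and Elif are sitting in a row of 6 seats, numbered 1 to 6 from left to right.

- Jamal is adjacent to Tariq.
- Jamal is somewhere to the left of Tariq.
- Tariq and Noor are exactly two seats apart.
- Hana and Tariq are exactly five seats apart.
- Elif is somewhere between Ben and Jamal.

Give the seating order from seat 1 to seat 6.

From clues 1–2: Tariq is in {2,3,4,5,6}.
From clues 1–4: Hana → seat 1, Noor → seat 4, Jamal → seat 5, Tariq → seat 6.
From clues 1–5: Ben → seat 2, Elif → seat 3.

Hana, Ben, Elif, Noor, Jamal, Tariq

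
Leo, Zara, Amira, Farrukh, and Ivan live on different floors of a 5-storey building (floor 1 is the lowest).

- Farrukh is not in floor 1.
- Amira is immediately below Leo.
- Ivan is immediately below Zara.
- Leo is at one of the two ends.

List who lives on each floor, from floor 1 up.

From clue 1: Farrukh is in {2,3,4,5}.
From clues 1–2: Leo is in {2,3,4,5}.
From clues 1–3: Farrukh is in {3,5}.
From clues 1–4: Ivan → floor 1, Zara → floor 2, Farrukh → floor 3, Amira → floor 4, Leo → floor 5.

Ivan, Zara, Farrukh, Amira, Leo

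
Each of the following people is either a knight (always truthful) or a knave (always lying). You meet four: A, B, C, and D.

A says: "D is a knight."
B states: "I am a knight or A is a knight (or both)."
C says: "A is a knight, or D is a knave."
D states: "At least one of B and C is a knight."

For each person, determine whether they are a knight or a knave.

A: knight, B: knight, C: knight, D: knight

Consider A. Suppose A is a knave.
Then no assignment of the remaining roles makes every statement match its speaker's type — contradiction.
So A is a knight.
With that fixed, B's statement is true, so B is a knight.
With that fixed, C's statement is true, so C is a knight.
With that fixed, D's statement is true, so D is a knight.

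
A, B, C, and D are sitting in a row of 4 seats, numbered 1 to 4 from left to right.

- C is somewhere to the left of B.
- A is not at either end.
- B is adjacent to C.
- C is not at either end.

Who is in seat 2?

A

With clues 1–3, C and D are ruled out for seat 2.
With clues 1–4, B is ruled out for seat 2.
So seat 2 is A.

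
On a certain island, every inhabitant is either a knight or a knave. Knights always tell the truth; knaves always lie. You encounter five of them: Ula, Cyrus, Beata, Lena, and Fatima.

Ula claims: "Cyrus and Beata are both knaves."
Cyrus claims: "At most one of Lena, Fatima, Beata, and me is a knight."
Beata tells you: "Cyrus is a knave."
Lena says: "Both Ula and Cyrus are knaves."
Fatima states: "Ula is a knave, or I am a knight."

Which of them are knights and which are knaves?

Consider Ula. Suppose Ula is a knight.
Then no assignment of the remaining roles makes every statement match its speaker's type — contradiction.
So Ula is a knave.
With that fixed, Fatima's statement is true, so Fatima is a knight.
Consider Cyrus. Suppose Cyrus is a knight.
Then Cyrus's own statement would have to be true, but it can't be — contradiction.
So Cyrus is a knave.
With that fixed, Beata's statement is true, so Beata is a knight.
With that fixed, Lena's statement is true, so Lena is a knight.

Ula: knave, Cyrus: knave, Beata: knight, Lena: knight, Fatima: knight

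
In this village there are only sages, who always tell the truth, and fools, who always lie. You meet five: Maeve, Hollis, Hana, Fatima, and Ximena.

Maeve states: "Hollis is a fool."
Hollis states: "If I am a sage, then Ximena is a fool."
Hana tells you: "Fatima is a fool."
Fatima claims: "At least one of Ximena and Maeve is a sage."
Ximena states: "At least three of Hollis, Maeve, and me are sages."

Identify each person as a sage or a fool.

Consider Maeve. Suppose Maeve is a sage.
Then no assignment of the remaining roles makes every statement match its speaker's type — contradiction.
So Maeve is a fool.
With that fixed, Ximena's statement is false, so Ximena is a fool.
With that fixed, Hollis's statement is true, so Hollis is a sage.
With that fixed, Fatima's statement is false, so Fatima is a fool.
With that fixed, Hana's statement is true, so Hana is a sage.

Maeve: fool, Hollis: sage, Hana: sage, Fatima: fool, Ximena: fool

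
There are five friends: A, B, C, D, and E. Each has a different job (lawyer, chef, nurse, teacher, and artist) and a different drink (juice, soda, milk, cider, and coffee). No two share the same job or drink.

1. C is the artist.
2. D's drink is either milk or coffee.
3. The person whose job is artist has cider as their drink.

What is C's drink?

cider

With clues 1–3, coffee, juice, milk, and soda are impossible for C's drink.
That leaves cider.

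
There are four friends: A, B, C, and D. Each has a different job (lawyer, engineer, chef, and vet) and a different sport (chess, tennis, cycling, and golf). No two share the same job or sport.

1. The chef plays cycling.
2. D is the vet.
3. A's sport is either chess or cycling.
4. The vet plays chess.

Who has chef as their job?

With clues 1–2, D is impossible for the one with job chef.
With clues 1–4, B and C are impossible for the one with job chef.
That leaves A.

A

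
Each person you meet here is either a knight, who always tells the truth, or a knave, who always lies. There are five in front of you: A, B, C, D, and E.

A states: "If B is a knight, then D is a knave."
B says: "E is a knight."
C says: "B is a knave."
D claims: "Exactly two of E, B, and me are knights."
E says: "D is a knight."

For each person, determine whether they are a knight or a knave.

Consider A. Suppose A is a knave.
Then no assignment of the remaining roles makes every statement match its speaker's type — contradiction.
So A is a knight.
Consider B. Suppose B is a knight.
Then no assignment of the remaining roles makes every statement match its speaker's type — contradiction.
So B is a knave.
With that fixed, C's statement is true, so C is a knight.
Consider D. Suppose D is a knight.
Then no assignment of the remaining roles makes every statement match its speaker's type — contradiction.
So D is a knave.
With that fixed, E's statement is false, so E is a knave.

A: knight, B: knave, C: knight, D: knave, E: knave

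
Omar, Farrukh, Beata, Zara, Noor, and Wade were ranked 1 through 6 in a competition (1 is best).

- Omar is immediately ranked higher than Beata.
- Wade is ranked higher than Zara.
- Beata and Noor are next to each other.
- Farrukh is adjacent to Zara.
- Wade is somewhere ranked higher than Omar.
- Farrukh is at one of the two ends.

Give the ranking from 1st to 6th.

From clue 1: Omar is in {1,2,3,4,5}.
From clues 1–3: Omar is in {1,2,3,4}.
From clues 1–4: Wade is in {1,4}.
From clues 1–5: Wade → rank 1.
From clues 1–6: Omar → rank 2, Beata → rank 3, Noor → rank 4, Zara → rank 5, Farrukh → rank 6.

Wade, Omar, Beata, Noor, Zara, Farrukh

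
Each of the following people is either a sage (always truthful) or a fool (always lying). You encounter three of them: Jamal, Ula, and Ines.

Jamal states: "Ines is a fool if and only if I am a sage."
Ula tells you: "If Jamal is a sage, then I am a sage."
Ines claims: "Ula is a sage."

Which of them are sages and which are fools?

Jamal: sage, Ula: fool, Ines: fool

Consider Jamal. Suppose Jamal is a fool.
Then no assignment of the remaining roles makes every statement match its speaker's type — contradiction.
So Jamal is a sage.
Consider Ula. Suppose Ula is a sage.
Then no assignment of the remaining roles makes every statement match its speaker's type — contradiction.
So Ula is a fool.
With that fixed, Ines's statement is false, so Ines is a fool.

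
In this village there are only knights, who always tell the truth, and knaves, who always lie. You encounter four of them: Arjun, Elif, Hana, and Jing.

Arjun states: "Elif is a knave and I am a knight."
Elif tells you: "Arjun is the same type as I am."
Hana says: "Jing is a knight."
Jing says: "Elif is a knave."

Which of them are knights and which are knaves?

Consider Arjun. Suppose Arjun is a knave.
Then whichever role Elif has, Elif's statement has the wrong truth value — contradiction.
So Arjun is a knight.
Consider Elif. Suppose Elif is a knight.
Then Arjun's statement comes out false, contradicting Arjun being a knight.
So Elif is a knave.
With that fixed, Jing's statement is true, so Jing is a knight.
With that fixed, Hana's statement is true, so Hana is a knight.

Arjun: knight, Elif: knave, Hana: knight, Jing: knight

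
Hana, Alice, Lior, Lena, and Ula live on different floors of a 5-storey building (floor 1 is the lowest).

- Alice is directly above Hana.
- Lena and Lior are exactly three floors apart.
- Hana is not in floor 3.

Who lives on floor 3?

With clues 1–2, Lena, Lior, and Ula are ruled out for floor 3.
With clues 1–3, Hana is ruled out for floor 3.
So floor 3 is Alice.

Alice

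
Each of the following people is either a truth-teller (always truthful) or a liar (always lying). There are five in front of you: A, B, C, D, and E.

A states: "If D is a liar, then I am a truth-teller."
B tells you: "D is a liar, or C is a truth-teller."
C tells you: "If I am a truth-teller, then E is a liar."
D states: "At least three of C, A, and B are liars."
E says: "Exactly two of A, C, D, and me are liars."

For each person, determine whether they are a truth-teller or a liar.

A: liar, B: truth-teller, C: truth-teller, D: liar, E: liar

Consider A. Suppose A is a truth-teller.
Then no assignment of the remaining roles makes every statement match its speaker's type — contradiction.
So A is a liar.
Consider B. Suppose B is a liar.
Then no assignment of the remaining roles makes every statement match its speaker's type — contradiction.
So B is a truth-teller.
With that fixed, D's statement is false, so D is a liar.
Consider C. Suppose C is a liar.
Then C's own statement would have to be false, but it can't be — contradiction.
So C is a truth-teller.
Consider E. Suppose E is a truth-teller.
Then C's statement comes out false, contradicting C being a truth-teller.
So E is a liar.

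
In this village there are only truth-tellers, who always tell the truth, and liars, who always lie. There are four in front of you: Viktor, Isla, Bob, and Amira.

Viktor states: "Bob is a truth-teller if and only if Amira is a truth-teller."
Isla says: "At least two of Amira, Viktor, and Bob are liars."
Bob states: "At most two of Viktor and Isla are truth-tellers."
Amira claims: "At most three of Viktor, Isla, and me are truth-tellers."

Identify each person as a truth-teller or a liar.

Regardless of anyone's role, Bob's statement is true, so Bob is a truth-teller.
With that fixed, Amira's statement is true, so Amira is a truth-teller.
With that fixed, Viktor's statement is true, so Viktor is a truth-teller.
With that fixed, Isla's statement is false, so Isla is a liar.

Viktor: truth-teller, Isla: liar, Bob: truth-teller, Amira: truth-teller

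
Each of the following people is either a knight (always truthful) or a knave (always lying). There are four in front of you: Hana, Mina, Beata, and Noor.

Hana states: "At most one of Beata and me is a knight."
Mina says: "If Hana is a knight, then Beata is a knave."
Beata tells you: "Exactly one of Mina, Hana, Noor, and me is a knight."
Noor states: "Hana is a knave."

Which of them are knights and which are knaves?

Consider Hana. Suppose Hana is a knave.
Then Hana's own statement would have to be false, but it can't be — contradiction.
So Hana is a knight.
With that fixed, Noor's statement is false, so Noor is a knave.
Consider Mina. Suppose Mina is a knave.
Then whichever role Beata has, Beata's statement has the wrong truth value — contradiction.
So Mina is a knight.
With that fixed, Beata's statement is false, so Beata is a knave.

Hana: knight, Mina: knight, Beata: knave, Noor: knave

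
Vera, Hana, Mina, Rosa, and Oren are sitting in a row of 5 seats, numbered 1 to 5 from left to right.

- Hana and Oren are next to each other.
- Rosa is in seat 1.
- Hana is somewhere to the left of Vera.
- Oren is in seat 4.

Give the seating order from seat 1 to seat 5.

Rosa, Mina, Hana, Oren, Vera

From clues 1–2: Rosa → seat 1.
From clues 1–3: Vera is in {4,5}.
From clues 1–4: Mina → seat 2, Hana → seat 3, Oren → seat 4, Vera → seat 5.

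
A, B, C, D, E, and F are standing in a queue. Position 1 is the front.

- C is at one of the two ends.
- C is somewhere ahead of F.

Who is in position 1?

C

With clues 1–2, A, B, D, E, and F are ruled out for position 1.
So position 1 is C.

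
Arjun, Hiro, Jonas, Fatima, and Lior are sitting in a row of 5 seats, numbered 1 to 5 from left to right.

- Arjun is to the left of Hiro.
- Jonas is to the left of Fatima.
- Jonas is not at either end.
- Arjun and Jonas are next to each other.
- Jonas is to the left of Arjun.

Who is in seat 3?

Arjun

With clues 1–5, Fatima, Hiro, Jonas, and Lior are ruled out for seat 3.
So seat 3 is Arjun.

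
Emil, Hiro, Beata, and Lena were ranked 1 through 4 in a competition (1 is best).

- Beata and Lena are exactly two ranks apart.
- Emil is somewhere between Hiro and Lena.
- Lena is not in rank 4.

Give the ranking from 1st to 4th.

From clues 1–2: Emil is in {2,3}.
From clues 1–3: Lena → rank 1, Emil → rank 2, Beata → rank 3, Hiro → rank 4.

Lena, Emil, Beata, Hiro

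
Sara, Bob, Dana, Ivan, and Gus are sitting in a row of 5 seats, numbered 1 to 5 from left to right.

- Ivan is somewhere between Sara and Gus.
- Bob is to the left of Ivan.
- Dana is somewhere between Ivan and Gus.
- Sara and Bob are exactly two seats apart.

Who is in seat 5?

Sara

With clue 1, Ivan is ruled out for seat 5.
With clues 1–2, Bob is ruled out for seat 5.
With clues 1–3, Dana is ruled out for seat 5.
With clues 1–4, Gus is ruled out for seat 5.
So seat 5 is Sara.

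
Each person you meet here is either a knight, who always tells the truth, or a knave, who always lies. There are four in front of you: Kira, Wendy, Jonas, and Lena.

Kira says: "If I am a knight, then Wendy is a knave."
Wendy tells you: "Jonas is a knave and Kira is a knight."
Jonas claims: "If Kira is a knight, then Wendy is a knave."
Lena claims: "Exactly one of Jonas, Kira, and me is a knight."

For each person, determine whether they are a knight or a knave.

Consider Kira. Suppose Kira is a knave.
Then Kira's own statement would have to be false, but it can't be — contradiction.
So Kira is a knight.
Consider Wendy. Suppose Wendy is a knight.
Then Kira's statement comes out false, contradicting Kira being a knight.
So Wendy is a knave.
With that fixed, Jonas's statement is true, so Jonas is a knight.
With that fixed, Lena's statement is false, so Lena is a knave.

Kira: knight, Wendy: knave, Jonas: knight, Lena: knave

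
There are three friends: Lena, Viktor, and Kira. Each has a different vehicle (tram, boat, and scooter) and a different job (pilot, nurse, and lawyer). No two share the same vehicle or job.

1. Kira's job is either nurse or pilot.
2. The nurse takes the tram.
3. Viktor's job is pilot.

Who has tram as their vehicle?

Kira

With clues 1–3, Lena and Viktor are impossible for the one with vehicle tram.
That leaves Kira.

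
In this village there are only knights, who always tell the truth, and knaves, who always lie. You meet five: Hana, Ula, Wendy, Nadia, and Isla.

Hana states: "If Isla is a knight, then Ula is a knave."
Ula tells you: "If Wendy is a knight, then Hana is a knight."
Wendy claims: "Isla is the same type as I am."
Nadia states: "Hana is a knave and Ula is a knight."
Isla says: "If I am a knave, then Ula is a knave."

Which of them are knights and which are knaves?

Consider Hana. Suppose Hana is a knight.
Then no assignment of the remaining roles makes every statement match its speaker's type — contradiction.
So Hana is a knave.
Consider Ula. Suppose Ula is a knave.
Then Hana's statement comes out true, contradicting Hana being a knave.
So Ula is a knight.
With that fixed, Nadia's statement is true, so Nadia is a knight.
Consider Wendy. Suppose Wendy is a knight.
Then Ula's statement comes out false, contradicting Ula being a knight.
So Wendy is a knave.
Consider Isla. Suppose Isla is a knave.
Then Hana's statement comes out true, contradicting Hana being a knave.
So Isla is a knight.

Hana: knave, Ula: knight, Wendy: knave, Nadia: knight, Isla: knight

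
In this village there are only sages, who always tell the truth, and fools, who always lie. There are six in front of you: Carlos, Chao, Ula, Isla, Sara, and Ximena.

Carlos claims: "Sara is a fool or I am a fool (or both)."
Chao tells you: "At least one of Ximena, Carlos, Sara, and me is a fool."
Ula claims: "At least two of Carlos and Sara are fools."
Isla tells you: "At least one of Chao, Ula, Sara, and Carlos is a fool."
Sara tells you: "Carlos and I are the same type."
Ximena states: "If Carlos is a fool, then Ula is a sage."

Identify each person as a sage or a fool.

Carlos: sage, Chao: sage, Ula: fool, Isla: sage, Sara: fool, Ximena: sage

Consider Carlos. Suppose Carlos is a fool.
Then Carlos's own statement would have to be false, but it can't be — contradiction.
So Carlos is a sage.
With that fixed, Ula's statement is false, so Ula is a fool.
With that fixed, Isla's statement is true, so Isla is a sage.
With that fixed, Ximena's statement is true, so Ximena is a sage.
Consider Chao. Suppose Chao is a fool.
Then Chao's own statement would have to be false, but it can't be — contradiction.
So Chao is a sage.
Consider Sara. Suppose Sara is a sage.
Then Carlos's statement comes out false, contradicting Carlos being a sage.
So Sara is a fool.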